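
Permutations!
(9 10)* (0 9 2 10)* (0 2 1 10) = (0 9 2)(1 10) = [9, 10, 0, 3, 4, 5, 6, 7, 8, 2, 1]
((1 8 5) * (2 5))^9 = (1 8 2 5)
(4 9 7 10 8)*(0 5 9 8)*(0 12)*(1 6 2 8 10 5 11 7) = (0 11 7 5 9 1 6 2 8 4 10 12) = [11, 6, 8, 3, 10, 9, 2, 5, 4, 1, 12, 7, 0]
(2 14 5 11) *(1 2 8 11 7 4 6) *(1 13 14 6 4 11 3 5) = [0, 2, 6, 5, 4, 7, 13, 11, 3, 9, 10, 8, 12, 14, 1] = (1 2 6 13 14)(3 5 7 11 8)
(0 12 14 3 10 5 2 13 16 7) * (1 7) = (0 12 14 3 10 5 2 13 16 1 7) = [12, 7, 13, 10, 4, 2, 6, 0, 8, 9, 5, 11, 14, 16, 3, 15, 1]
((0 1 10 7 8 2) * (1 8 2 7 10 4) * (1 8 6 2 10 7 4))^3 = ((0 6 2)(4 8)(7 10))^3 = (4 8)(7 10)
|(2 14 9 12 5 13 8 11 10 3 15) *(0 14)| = |(0 14 9 12 5 13 8 11 10 3 15 2)| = 12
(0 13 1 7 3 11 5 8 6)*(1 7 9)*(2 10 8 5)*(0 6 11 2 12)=(0 13 7 3 2 10 8 11 12)(1 9)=[13, 9, 10, 2, 4, 5, 6, 3, 11, 1, 8, 12, 0, 7]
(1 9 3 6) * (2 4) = (1 9 3 6)(2 4) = [0, 9, 4, 6, 2, 5, 1, 7, 8, 3]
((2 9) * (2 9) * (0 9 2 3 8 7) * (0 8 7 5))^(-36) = (0 5 8 7 3 2 9) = ((0 9 2 3 7 8 5))^(-36)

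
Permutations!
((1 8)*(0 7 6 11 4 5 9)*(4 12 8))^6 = (0 1 6 5 12)(4 11 9 8 7)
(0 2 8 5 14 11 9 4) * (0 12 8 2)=[0, 1, 2, 3, 12, 14, 6, 7, 5, 4, 10, 9, 8, 13, 11]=(4 12 8 5 14 11 9)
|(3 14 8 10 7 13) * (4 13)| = 7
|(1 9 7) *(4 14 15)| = |(1 9 7)(4 14 15)| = 3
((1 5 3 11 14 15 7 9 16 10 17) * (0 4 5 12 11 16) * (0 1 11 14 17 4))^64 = ((1 12 14 15 7 9)(3 16 10 4 5)(11 17))^64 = (17)(1 7 14)(3 5 4 10 16)(9 15 12)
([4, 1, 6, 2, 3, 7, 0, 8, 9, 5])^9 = (0 6 2 3 4)(5 7 8 9)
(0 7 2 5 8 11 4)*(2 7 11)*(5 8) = (0 11 4)(2 8) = [11, 1, 8, 3, 0, 5, 6, 7, 2, 9, 10, 4]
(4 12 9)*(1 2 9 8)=(1 2 9 4 12 8)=[0, 2, 9, 3, 12, 5, 6, 7, 1, 4, 10, 11, 8]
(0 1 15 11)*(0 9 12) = [1, 15, 2, 3, 4, 5, 6, 7, 8, 12, 10, 9, 0, 13, 14, 11] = (0 1 15 11 9 12)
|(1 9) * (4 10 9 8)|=|(1 8 4 10 9)|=5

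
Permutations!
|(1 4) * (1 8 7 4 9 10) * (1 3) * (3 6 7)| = |(1 9 10 6 7 4 8 3)| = 8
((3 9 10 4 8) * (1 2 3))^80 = ((1 2 3 9 10 4 8))^80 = (1 9 8 3 4 2 10)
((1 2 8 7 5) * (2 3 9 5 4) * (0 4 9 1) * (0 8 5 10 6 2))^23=((0 4)(1 3)(2 5 8 7 9 10 6))^23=(0 4)(1 3)(2 8 9 6 5 7 10)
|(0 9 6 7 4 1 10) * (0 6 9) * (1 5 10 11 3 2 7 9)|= |(1 11 3 2 7 4 5 10 6 9)|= 10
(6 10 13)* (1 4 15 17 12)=(1 4 15 17 12)(6 10 13)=[0, 4, 2, 3, 15, 5, 10, 7, 8, 9, 13, 11, 1, 6, 14, 17, 16, 12]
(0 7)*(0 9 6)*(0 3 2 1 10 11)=(0 7 9 6 3 2 1 10 11)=[7, 10, 1, 2, 4, 5, 3, 9, 8, 6, 11, 0]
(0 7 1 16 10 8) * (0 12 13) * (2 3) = (0 7 1 16 10 8 12 13)(2 3) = [7, 16, 3, 2, 4, 5, 6, 1, 12, 9, 8, 11, 13, 0, 14, 15, 10]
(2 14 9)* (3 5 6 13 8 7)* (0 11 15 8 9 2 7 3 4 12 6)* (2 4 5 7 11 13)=(0 13 9 11 15 8 3 7 5)(2 14 4 12 6)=[13, 1, 14, 7, 12, 0, 2, 5, 3, 11, 10, 15, 6, 9, 4, 8]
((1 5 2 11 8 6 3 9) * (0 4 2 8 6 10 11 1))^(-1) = (0 9 3 6 11 10 8 5 1 2 4)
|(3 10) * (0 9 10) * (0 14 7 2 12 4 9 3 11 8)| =11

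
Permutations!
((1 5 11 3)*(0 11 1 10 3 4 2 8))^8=((0 11 4 2 8)(1 5)(3 10))^8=(0 2 11 8 4)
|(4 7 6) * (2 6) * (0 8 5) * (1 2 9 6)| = 12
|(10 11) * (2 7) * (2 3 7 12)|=2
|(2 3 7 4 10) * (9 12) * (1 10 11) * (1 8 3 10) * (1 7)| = 6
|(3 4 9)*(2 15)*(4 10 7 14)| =6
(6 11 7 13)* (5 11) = (5 11 7 13 6) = [0, 1, 2, 3, 4, 11, 5, 13, 8, 9, 10, 7, 12, 6]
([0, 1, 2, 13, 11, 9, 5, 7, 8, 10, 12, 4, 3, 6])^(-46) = (3 5 12 6 10 13 9)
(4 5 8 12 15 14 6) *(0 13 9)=(0 13 9)(4 5 8 12 15 14 6)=[13, 1, 2, 3, 5, 8, 4, 7, 12, 0, 10, 11, 15, 9, 6, 14]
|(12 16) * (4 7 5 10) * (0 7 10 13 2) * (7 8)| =|(0 8 7 5 13 2)(4 10)(12 16)| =6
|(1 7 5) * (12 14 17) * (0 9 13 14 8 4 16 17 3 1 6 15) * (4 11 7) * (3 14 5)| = |(0 9 13 5 6 15)(1 4 16 17 12 8 11 7 3)| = 18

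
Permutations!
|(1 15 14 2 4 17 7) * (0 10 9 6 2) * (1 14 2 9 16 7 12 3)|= |(0 10 16 7 14)(1 15 2 4 17 12 3)(6 9)|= 70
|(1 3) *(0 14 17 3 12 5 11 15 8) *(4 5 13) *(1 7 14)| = 36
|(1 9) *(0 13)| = 2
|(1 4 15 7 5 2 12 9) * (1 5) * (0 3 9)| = 12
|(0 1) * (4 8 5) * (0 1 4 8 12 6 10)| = 10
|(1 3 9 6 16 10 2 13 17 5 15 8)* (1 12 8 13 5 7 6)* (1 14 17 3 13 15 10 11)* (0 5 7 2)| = |(0 5 10)(1 13 3 9 14 17 2 7 6 16 11)(8 12)| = 66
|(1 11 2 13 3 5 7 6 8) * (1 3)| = 20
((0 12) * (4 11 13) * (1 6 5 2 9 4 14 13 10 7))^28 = (14)(1 6 5 2 9 4 11 10 7)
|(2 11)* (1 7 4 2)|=|(1 7 4 2 11)|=5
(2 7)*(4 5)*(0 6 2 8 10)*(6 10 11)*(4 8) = [10, 1, 7, 3, 5, 8, 2, 4, 11, 9, 0, 6] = (0 10)(2 7 4 5 8 11 6)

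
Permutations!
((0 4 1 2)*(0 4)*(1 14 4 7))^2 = ((1 2 7)(4 14))^2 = (14)(1 7 2)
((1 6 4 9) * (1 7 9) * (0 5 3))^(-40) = ((0 5 3)(1 6 4)(7 9))^(-40) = (9)(0 3 5)(1 4 6)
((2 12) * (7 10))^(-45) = ((2 12)(7 10))^(-45) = (2 12)(7 10)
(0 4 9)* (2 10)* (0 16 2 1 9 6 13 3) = (0 4 6 13 3)(1 9 16 2 10) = [4, 9, 10, 0, 6, 5, 13, 7, 8, 16, 1, 11, 12, 3, 14, 15, 2]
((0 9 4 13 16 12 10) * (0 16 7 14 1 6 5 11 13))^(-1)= (0 4 9)(1 14 7 13 11 5 6)(10 12 16)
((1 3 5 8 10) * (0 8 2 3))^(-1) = (0 1 10 8)(2 5 3)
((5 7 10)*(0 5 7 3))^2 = ((0 5 3)(7 10))^2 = (10)(0 3 5)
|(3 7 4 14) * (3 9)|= 5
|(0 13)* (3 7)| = |(0 13)(3 7)| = 2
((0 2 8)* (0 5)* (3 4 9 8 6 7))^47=(0 6 3 9 5 2 7 4 8)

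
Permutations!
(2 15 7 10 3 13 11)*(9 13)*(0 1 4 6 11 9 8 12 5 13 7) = [1, 4, 15, 8, 6, 13, 11, 10, 12, 7, 3, 2, 5, 9, 14, 0] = (0 1 4 6 11 2 15)(3 8 12 5 13 9 7 10)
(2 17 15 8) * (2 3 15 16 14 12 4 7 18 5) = [0, 1, 17, 15, 7, 2, 6, 18, 3, 9, 10, 11, 4, 13, 12, 8, 14, 16, 5] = (2 17 16 14 12 4 7 18 5)(3 15 8)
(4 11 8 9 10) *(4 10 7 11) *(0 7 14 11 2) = [7, 1, 0, 3, 4, 5, 6, 2, 9, 14, 10, 8, 12, 13, 11] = (0 7 2)(8 9 14 11)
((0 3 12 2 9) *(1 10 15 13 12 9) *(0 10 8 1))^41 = (0 3 9 10 15 13 12 2)(1 8)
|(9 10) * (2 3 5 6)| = 4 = |(2 3 5 6)(9 10)|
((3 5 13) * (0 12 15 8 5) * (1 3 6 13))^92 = (0 12 15 8 5 1 3)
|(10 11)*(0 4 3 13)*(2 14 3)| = 6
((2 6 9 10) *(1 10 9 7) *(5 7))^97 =((1 10 2 6 5 7))^97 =(1 10 2 6 5 7)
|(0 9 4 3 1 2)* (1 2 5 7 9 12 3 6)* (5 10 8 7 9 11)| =|(0 12 3 2)(1 10 8 7 11 5 9 4 6)| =36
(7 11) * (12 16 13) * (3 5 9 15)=(3 5 9 15)(7 11)(12 16 13)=[0, 1, 2, 5, 4, 9, 6, 11, 8, 15, 10, 7, 16, 12, 14, 3, 13]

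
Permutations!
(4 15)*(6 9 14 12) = (4 15)(6 9 14 12) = [0, 1, 2, 3, 15, 5, 9, 7, 8, 14, 10, 11, 6, 13, 12, 4]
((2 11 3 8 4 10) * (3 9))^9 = (2 9 8 10 11 3 4)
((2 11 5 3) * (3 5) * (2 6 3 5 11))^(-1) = ((3 6)(5 11))^(-1) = (3 6)(5 11)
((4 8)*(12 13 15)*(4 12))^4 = ((4 8 12 13 15))^4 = (4 15 13 12 8)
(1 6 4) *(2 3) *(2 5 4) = (1 6 2 3 5 4) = [0, 6, 3, 5, 1, 4, 2]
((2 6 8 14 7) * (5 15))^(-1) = (2 7 14 8 6)(5 15)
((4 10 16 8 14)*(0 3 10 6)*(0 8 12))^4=(0 12 16 10 3)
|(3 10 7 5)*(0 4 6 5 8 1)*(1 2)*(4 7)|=5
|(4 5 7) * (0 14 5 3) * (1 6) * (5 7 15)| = |(0 14 7 4 3)(1 6)(5 15)| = 10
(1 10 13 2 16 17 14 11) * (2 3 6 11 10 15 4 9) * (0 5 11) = (0 5 11 1 15 4 9 2 16 17 14 10 13 3 6) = [5, 15, 16, 6, 9, 11, 0, 7, 8, 2, 13, 1, 12, 3, 10, 4, 17, 14]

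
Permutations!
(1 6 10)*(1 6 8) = [0, 8, 2, 3, 4, 5, 10, 7, 1, 9, 6] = (1 8)(6 10)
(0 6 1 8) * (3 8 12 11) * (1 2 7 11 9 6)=[1, 12, 7, 8, 4, 5, 2, 11, 0, 6, 10, 3, 9]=(0 1 12 9 6 2 7 11 3 8)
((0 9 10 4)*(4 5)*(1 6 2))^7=(0 10 4 9 5)(1 6 2)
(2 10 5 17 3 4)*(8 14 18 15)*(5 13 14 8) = (2 10 13 14 18 15 5 17 3 4) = [0, 1, 10, 4, 2, 17, 6, 7, 8, 9, 13, 11, 12, 14, 18, 5, 16, 3, 15]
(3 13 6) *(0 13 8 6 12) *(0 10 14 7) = (0 13 12 10 14 7)(3 8 6) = [13, 1, 2, 8, 4, 5, 3, 0, 6, 9, 14, 11, 10, 12, 7]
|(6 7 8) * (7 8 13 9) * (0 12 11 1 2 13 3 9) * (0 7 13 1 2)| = |(0 12 11 2 1)(3 9 13 7)(6 8)| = 20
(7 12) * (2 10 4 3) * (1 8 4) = (1 8 4 3 2 10)(7 12) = [0, 8, 10, 2, 3, 5, 6, 12, 4, 9, 1, 11, 7]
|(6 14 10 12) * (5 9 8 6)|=|(5 9 8 6 14 10 12)|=7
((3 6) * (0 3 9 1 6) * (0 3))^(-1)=(1 9 6)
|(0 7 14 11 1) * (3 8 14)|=|(0 7 3 8 14 11 1)|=7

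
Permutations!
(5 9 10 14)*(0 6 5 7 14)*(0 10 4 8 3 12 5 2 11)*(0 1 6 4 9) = (0 4 8 3 12 5)(1 6 2 11)(7 14) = [4, 6, 11, 12, 8, 0, 2, 14, 3, 9, 10, 1, 5, 13, 7]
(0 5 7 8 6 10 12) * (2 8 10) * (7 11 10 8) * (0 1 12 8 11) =(0 5)(1 12)(2 7 11 10 8 6) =[5, 12, 7, 3, 4, 0, 2, 11, 6, 9, 8, 10, 1]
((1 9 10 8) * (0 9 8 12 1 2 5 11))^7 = (0 5 8 12 9 11 2 1 10)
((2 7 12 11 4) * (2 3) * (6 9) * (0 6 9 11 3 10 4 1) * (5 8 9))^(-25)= ((0 6 11 1)(2 7 12 3)(4 10)(5 8 9))^(-25)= (0 1 11 6)(2 3 12 7)(4 10)(5 9 8)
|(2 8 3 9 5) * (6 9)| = |(2 8 3 6 9 5)| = 6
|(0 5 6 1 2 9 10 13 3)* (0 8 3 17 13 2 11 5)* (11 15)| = 30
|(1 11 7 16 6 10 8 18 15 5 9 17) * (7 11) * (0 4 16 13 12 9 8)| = 60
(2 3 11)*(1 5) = (1 5)(2 3 11) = [0, 5, 3, 11, 4, 1, 6, 7, 8, 9, 10, 2]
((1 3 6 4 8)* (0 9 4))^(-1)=(0 6 3 1 8 4 9)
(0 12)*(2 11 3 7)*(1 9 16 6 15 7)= (0 12)(1 9 16 6 15 7 2 11 3)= [12, 9, 11, 1, 4, 5, 15, 2, 8, 16, 10, 3, 0, 13, 14, 7, 6]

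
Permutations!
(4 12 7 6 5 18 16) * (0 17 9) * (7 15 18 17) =(0 7 6 5 17 9)(4 12 15 18 16) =[7, 1, 2, 3, 12, 17, 5, 6, 8, 0, 10, 11, 15, 13, 14, 18, 4, 9, 16]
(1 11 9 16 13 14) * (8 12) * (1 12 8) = [0, 11, 2, 3, 4, 5, 6, 7, 8, 16, 10, 9, 1, 14, 12, 15, 13] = (1 11 9 16 13 14 12)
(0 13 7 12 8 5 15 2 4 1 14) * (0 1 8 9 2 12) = (0 13 7)(1 14)(2 4 8 5 15 12 9) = [13, 14, 4, 3, 8, 15, 6, 0, 5, 2, 10, 11, 9, 7, 1, 12]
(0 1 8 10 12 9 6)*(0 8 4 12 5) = [1, 4, 2, 3, 12, 0, 8, 7, 10, 6, 5, 11, 9] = (0 1 4 12 9 6 8 10 5)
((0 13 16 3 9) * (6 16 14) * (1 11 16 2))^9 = ((0 13 14 6 2 1 11 16 3 9))^9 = (0 9 3 16 11 1 2 6 14 13)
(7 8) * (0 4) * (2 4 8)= (0 8 7 2 4)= [8, 1, 4, 3, 0, 5, 6, 2, 7]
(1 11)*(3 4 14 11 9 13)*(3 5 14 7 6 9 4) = (1 4 7 6 9 13 5 14 11) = [0, 4, 2, 3, 7, 14, 9, 6, 8, 13, 10, 1, 12, 5, 11]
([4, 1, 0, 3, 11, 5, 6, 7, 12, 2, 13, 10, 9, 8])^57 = (0 10 12)(2 11 8)(4 13 9)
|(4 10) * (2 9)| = |(2 9)(4 10)| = 2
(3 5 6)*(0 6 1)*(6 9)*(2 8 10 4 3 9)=(0 2 8 10 4 3 5 1)(6 9)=[2, 0, 8, 5, 3, 1, 9, 7, 10, 6, 4]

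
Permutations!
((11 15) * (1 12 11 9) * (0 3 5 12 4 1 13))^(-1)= ((0 3 5 12 11 15 9 13)(1 4))^(-1)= (0 13 9 15 11 12 5 3)(1 4)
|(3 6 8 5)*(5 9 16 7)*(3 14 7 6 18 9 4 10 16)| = |(3 18 9)(4 10 16 6 8)(5 14 7)| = 15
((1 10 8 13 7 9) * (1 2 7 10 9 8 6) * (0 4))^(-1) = (0 4)(1 6 10 13 8 7 2 9)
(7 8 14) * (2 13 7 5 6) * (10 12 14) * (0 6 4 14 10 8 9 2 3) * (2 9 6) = (0 2 13 7 6 3)(4 14 5)(10 12) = [2, 1, 13, 0, 14, 4, 3, 6, 8, 9, 12, 11, 10, 7, 5]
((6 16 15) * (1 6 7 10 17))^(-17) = (1 7 6 10 16 17 15)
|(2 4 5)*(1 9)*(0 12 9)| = |(0 12 9 1)(2 4 5)| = 12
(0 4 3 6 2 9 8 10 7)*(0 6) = (0 4 3)(2 9 8 10 7 6) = [4, 1, 9, 0, 3, 5, 2, 6, 10, 8, 7]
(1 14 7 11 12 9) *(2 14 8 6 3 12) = (1 8 6 3 12 9)(2 14 7 11) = [0, 8, 14, 12, 4, 5, 3, 11, 6, 1, 10, 2, 9, 13, 7]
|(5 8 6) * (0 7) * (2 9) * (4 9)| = 6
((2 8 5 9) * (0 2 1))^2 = ((0 2 8 5 9 1))^2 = (0 8 9)(1 2 5)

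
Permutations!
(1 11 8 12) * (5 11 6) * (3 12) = (1 6 5 11 8 3 12) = [0, 6, 2, 12, 4, 11, 5, 7, 3, 9, 10, 8, 1]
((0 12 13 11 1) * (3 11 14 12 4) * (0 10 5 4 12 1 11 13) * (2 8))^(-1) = (0 12)(1 14 13 3 4 5 10)(2 8)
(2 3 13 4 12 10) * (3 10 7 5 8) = (2 10)(3 13 4 12 7 5 8) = [0, 1, 10, 13, 12, 8, 6, 5, 3, 9, 2, 11, 7, 4]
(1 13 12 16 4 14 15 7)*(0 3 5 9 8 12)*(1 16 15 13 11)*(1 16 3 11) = (0 11 16 4 14 13)(3 5 9 8 12 15 7) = [11, 1, 2, 5, 14, 9, 6, 3, 12, 8, 10, 16, 15, 0, 13, 7, 4]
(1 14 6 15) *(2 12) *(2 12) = (1 14 6 15) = [0, 14, 2, 3, 4, 5, 15, 7, 8, 9, 10, 11, 12, 13, 6, 1]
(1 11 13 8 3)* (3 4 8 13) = (13)(1 11 3)(4 8) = [0, 11, 2, 1, 8, 5, 6, 7, 4, 9, 10, 3, 12, 13]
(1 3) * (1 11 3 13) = [0, 13, 2, 11, 4, 5, 6, 7, 8, 9, 10, 3, 12, 1] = (1 13)(3 11)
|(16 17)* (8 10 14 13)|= 4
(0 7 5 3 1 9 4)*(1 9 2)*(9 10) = (0 7 5 3 10 9 4)(1 2) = [7, 2, 1, 10, 0, 3, 6, 5, 8, 4, 9]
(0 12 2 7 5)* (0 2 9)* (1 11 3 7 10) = [12, 11, 10, 7, 4, 2, 6, 5, 8, 0, 1, 3, 9] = (0 12 9)(1 11 3 7 5 2 10)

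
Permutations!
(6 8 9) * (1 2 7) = (1 2 7)(6 8 9) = [0, 2, 7, 3, 4, 5, 8, 1, 9, 6]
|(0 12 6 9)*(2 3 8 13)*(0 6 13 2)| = 6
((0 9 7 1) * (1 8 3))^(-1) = (0 1 3 8 7 9)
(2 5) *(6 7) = [0, 1, 5, 3, 4, 2, 7, 6] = (2 5)(6 7)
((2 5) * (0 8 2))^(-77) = ((0 8 2 5))^(-77) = (0 5 2 8)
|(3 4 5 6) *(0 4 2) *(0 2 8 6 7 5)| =6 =|(0 4)(3 8 6)(5 7)|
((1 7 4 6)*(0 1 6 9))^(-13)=(0 7 9 1 4)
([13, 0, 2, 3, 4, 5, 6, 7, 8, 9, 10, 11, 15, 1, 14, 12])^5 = [1, 13, 2, 3, 4, 5, 6, 7, 8, 9, 10, 11, 15, 0, 14, 12]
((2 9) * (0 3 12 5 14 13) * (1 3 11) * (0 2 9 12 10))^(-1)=(0 10 3 1 11)(2 13 14 5 12)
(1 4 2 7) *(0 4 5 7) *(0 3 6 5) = (0 4 2 3 6 5 7 1) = [4, 0, 3, 6, 2, 7, 5, 1]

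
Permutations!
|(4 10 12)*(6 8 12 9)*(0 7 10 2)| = |(0 7 10 9 6 8 12 4 2)| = 9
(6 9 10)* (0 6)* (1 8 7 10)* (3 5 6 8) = (0 8 7 10)(1 3 5 6 9) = [8, 3, 2, 5, 4, 6, 9, 10, 7, 1, 0]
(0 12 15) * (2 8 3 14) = [12, 1, 8, 14, 4, 5, 6, 7, 3, 9, 10, 11, 15, 13, 2, 0] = (0 12 15)(2 8 3 14)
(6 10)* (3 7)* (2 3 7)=(2 3)(6 10)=[0, 1, 3, 2, 4, 5, 10, 7, 8, 9, 6]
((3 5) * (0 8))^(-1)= ((0 8)(3 5))^(-1)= (0 8)(3 5)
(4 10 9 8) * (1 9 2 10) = (1 9 8 4)(2 10) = [0, 9, 10, 3, 1, 5, 6, 7, 4, 8, 2]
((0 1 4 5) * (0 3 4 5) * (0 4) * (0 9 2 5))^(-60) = (9)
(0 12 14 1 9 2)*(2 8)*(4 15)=(0 12 14 1 9 8 2)(4 15)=[12, 9, 0, 3, 15, 5, 6, 7, 2, 8, 10, 11, 14, 13, 1, 4]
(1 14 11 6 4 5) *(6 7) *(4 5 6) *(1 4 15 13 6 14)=(4 14 11 7 15 13 6 5)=[0, 1, 2, 3, 14, 4, 5, 15, 8, 9, 10, 7, 12, 6, 11, 13]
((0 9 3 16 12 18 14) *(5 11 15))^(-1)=((0 9 3 16 12 18 14)(5 11 15))^(-1)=(0 14 18 12 16 3 9)(5 15 11)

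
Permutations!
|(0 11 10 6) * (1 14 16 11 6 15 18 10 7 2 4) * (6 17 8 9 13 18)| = 63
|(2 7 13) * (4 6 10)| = |(2 7 13)(4 6 10)| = 3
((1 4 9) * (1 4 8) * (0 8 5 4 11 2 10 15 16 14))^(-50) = ((0 8 1 5 4 9 11 2 10 15 16 14))^(-50) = (0 16 10 11 4 1)(2 9 5 8 14 15)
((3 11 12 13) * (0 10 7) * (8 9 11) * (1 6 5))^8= ((0 10 7)(1 6 5)(3 8 9 11 12 13))^8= (0 7 10)(1 5 6)(3 9 12)(8 11 13)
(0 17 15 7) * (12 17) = (0 12 17 15 7) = [12, 1, 2, 3, 4, 5, 6, 0, 8, 9, 10, 11, 17, 13, 14, 7, 16, 15]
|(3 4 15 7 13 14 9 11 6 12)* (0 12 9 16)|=9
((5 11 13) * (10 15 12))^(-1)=(5 13 11)(10 12 15)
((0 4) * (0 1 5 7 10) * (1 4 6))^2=(0 1 7)(5 10 6)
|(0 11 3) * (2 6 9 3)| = 6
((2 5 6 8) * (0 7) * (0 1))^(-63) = (2 5 6 8)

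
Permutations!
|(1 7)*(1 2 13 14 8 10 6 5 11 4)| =|(1 7 2 13 14 8 10 6 5 11 4)| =11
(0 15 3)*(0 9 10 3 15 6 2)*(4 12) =(15)(0 6 2)(3 9 10)(4 12) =[6, 1, 0, 9, 12, 5, 2, 7, 8, 10, 3, 11, 4, 13, 14, 15]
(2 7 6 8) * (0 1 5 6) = [1, 5, 7, 3, 4, 6, 8, 0, 2] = (0 1 5 6 8 2 7)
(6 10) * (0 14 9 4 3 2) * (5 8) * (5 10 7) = (0 14 9 4 3 2)(5 8 10 6 7) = [14, 1, 0, 2, 3, 8, 7, 5, 10, 4, 6, 11, 12, 13, 9]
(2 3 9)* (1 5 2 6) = (1 5 2 3 9 6) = [0, 5, 3, 9, 4, 2, 1, 7, 8, 6]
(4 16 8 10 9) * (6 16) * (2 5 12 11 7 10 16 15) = [0, 1, 5, 3, 6, 12, 15, 10, 16, 4, 9, 7, 11, 13, 14, 2, 8] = (2 5 12 11 7 10 9 4 6 15)(8 16)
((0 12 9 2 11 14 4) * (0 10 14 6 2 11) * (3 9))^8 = ((0 12 3 9 11 6 2)(4 10 14))^8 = (0 12 3 9 11 6 2)(4 14 10)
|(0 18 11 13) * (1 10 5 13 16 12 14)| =10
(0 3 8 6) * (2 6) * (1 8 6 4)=(0 3 6)(1 8 2 4)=[3, 8, 4, 6, 1, 5, 0, 7, 2]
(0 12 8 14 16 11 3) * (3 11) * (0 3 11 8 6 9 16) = (0 12 6 9 16 11 8 14) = [12, 1, 2, 3, 4, 5, 9, 7, 14, 16, 10, 8, 6, 13, 0, 15, 11]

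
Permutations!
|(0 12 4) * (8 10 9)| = |(0 12 4)(8 10 9)| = 3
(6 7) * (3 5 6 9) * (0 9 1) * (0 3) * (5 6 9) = (0 5 9)(1 3 6 7) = [5, 3, 2, 6, 4, 9, 7, 1, 8, 0]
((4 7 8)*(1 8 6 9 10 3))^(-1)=((1 8 4 7 6 9 10 3))^(-1)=(1 3 10 9 6 7 4 8)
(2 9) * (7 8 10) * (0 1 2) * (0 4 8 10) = [1, 2, 9, 3, 8, 5, 6, 10, 0, 4, 7] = (0 1 2 9 4 8)(7 10)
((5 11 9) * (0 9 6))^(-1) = ((0 9 5 11 6))^(-1) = (0 6 11 5 9)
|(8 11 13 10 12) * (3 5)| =|(3 5)(8 11 13 10 12)| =10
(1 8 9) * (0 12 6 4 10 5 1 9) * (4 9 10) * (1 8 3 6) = (0 12 1 3 6 9 10 5 8) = [12, 3, 2, 6, 4, 8, 9, 7, 0, 10, 5, 11, 1]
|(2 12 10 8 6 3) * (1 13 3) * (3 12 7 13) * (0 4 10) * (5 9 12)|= 13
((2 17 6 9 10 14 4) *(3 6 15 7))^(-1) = ((2 17 15 7 3 6 9 10 14 4))^(-1) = (2 4 14 10 9 6 3 7 15 17)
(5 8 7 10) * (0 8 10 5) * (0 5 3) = (0 8 7 3)(5 10) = [8, 1, 2, 0, 4, 10, 6, 3, 7, 9, 5]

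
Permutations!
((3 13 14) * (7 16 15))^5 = (3 14 13)(7 15 16) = ((3 13 14)(7 16 15))^5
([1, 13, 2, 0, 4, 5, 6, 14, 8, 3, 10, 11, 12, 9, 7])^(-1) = [3, 0, 2, 9, 4, 5, 6, 14, 8, 13, 10, 11, 12, 1, 7]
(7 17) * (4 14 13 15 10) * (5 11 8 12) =(4 14 13 15 10)(5 11 8 12)(7 17) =[0, 1, 2, 3, 14, 11, 6, 17, 12, 9, 4, 8, 5, 15, 13, 10, 16, 7]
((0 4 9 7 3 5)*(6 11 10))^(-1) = (0 5 3 7 9 4)(6 10 11)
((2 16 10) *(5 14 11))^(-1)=((2 16 10)(5 14 11))^(-1)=(2 10 16)(5 11 14)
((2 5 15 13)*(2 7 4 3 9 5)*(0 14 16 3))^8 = (0 7 15 9 16)(3 14 4 13 5)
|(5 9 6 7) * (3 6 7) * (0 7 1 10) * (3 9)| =|(0 7 5 3 6 9 1 10)| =8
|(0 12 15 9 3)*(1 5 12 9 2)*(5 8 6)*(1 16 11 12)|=60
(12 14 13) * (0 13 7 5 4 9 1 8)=(0 13 12 14 7 5 4 9 1 8)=[13, 8, 2, 3, 9, 4, 6, 5, 0, 1, 10, 11, 14, 12, 7]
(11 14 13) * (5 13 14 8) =[0, 1, 2, 3, 4, 13, 6, 7, 5, 9, 10, 8, 12, 11, 14] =(14)(5 13 11 8)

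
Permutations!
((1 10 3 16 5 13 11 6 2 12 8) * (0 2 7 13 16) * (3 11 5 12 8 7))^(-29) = ((0 2 8 1 10 11 6 3)(5 16 12 7 13))^(-29) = (0 1 6 2 10 3 8 11)(5 16 12 7 13)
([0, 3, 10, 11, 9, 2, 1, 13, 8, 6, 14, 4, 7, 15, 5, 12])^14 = [0, 11, 14, 4, 6, 10, 3, 15, 8, 1, 5, 9, 13, 12, 2, 7]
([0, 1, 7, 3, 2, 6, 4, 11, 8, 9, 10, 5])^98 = [0, 1, 11, 3, 7, 4, 2, 5, 8, 9, 10, 6]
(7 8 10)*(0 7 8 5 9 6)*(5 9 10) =(0 7 9 6)(5 10 8) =[7, 1, 2, 3, 4, 10, 0, 9, 5, 6, 8]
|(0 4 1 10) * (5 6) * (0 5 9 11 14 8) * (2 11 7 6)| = 9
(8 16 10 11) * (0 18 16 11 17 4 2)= [18, 1, 0, 3, 2, 5, 6, 7, 11, 9, 17, 8, 12, 13, 14, 15, 10, 4, 16]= (0 18 16 10 17 4 2)(8 11)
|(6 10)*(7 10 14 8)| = 5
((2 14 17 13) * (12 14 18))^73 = ((2 18 12 14 17 13))^73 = (2 18 12 14 17 13)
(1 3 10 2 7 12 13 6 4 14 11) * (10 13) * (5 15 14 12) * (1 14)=(1 3 13 6 4 12 10 2 7 5 15)(11 14)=[0, 3, 7, 13, 12, 15, 4, 5, 8, 9, 2, 14, 10, 6, 11, 1]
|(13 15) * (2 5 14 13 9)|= 6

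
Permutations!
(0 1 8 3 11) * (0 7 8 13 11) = (0 1 13 11 7 8 3) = [1, 13, 2, 0, 4, 5, 6, 8, 3, 9, 10, 7, 12, 11]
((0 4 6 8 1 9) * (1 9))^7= (0 6 9 4 8)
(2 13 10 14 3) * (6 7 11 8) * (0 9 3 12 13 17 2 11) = (0 9 3 11 8 6 7)(2 17)(10 14 12 13) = [9, 1, 17, 11, 4, 5, 7, 0, 6, 3, 14, 8, 13, 10, 12, 15, 16, 2]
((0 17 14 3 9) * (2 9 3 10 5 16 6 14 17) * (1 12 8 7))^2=((17)(0 2 9)(1 12 8 7)(5 16 6 14 10))^2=(17)(0 9 2)(1 8)(5 6 10 16 14)(7 12)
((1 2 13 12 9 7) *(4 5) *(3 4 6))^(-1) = ((1 2 13 12 9 7)(3 4 5 6))^(-1) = (1 7 9 12 13 2)(3 6 5 4)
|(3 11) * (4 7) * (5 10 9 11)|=10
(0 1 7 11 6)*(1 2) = (0 2 1 7 11 6) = [2, 7, 1, 3, 4, 5, 0, 11, 8, 9, 10, 6]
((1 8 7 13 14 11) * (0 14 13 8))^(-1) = (0 1 11 14)(7 8)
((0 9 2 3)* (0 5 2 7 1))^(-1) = (0 1 7 9)(2 5 3)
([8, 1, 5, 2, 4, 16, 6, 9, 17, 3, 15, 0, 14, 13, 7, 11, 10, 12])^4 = (0 14 2 15 17 9 16)(3 10 8 7 5 11 12)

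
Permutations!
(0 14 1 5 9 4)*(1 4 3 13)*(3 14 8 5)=(0 8 5 9 14 4)(1 3 13)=[8, 3, 2, 13, 0, 9, 6, 7, 5, 14, 10, 11, 12, 1, 4]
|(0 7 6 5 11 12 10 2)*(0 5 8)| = |(0 7 6 8)(2 5 11 12 10)| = 20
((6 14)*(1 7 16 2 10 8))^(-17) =(1 7 16 2 10 8)(6 14)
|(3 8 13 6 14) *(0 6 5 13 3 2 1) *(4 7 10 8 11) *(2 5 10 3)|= |(0 6 14 5 13 10 8 2 1)(3 11 4 7)|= 36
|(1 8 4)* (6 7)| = 6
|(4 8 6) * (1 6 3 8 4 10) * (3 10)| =|(1 6 3 8 10)| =5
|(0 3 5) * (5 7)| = 4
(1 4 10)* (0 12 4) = (0 12 4 10 1) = [12, 0, 2, 3, 10, 5, 6, 7, 8, 9, 1, 11, 4]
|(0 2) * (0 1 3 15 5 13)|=7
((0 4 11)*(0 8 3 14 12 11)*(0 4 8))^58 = (0 12 3)(8 11 14)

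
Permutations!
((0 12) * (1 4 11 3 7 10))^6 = ((0 12)(1 4 11 3 7 10))^6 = (12)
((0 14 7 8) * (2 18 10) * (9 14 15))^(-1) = ((0 15 9 14 7 8)(2 18 10))^(-1) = (0 8 7 14 9 15)(2 10 18)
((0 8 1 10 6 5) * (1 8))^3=((0 1 10 6 5))^3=(0 6 1 5 10)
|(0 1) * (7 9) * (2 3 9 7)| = |(0 1)(2 3 9)| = 6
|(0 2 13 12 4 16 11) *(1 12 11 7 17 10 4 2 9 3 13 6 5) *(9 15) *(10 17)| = |(17)(0 15 9 3 13 11)(1 12 2 6 5)(4 16 7 10)| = 60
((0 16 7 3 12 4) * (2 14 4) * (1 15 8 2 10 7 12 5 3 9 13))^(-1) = (0 4 14 2 8 15 1 13 9 7 10 12 16)(3 5)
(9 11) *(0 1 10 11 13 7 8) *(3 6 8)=(0 1 10 11 9 13 7 3 6 8)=[1, 10, 2, 6, 4, 5, 8, 3, 0, 13, 11, 9, 12, 7]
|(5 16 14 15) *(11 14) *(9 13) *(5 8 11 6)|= |(5 16 6)(8 11 14 15)(9 13)|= 12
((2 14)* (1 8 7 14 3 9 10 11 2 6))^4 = ((1 8 7 14 6)(2 3 9 10 11))^4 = (1 6 14 7 8)(2 11 10 9 3)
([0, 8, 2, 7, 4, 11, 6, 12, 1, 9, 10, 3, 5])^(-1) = (1 8)(3 11 5 12 7)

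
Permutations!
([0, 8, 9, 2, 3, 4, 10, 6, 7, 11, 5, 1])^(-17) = (1 5 11 10 9 6 2 7 3 8 4)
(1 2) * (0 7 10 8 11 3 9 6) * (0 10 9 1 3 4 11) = (0 7 9 6 10 8)(1 2 3)(4 11) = [7, 2, 3, 1, 11, 5, 10, 9, 0, 6, 8, 4]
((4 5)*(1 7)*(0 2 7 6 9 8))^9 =(0 7 6 8 2 1 9)(4 5)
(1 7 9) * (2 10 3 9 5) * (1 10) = (1 7 5 2)(3 9 10) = [0, 7, 1, 9, 4, 2, 6, 5, 8, 10, 3]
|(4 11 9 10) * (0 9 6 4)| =3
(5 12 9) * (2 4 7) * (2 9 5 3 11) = (2 4 7 9 3 11)(5 12) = [0, 1, 4, 11, 7, 12, 6, 9, 8, 3, 10, 2, 5]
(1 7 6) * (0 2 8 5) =(0 2 8 5)(1 7 6) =[2, 7, 8, 3, 4, 0, 1, 6, 5]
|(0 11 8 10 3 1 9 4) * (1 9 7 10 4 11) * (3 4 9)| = |(0 1 7 10 4)(8 9 11)| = 15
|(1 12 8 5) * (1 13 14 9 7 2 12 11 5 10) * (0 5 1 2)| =|(0 5 13 14 9 7)(1 11)(2 12 8 10)| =12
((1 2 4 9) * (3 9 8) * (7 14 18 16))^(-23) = (1 2 4 8 3 9)(7 14 18 16)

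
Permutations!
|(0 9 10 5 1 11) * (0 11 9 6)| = 4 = |(11)(0 6)(1 9 10 5)|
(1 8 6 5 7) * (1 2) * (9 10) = (1 8 6 5 7 2)(9 10) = [0, 8, 1, 3, 4, 7, 5, 2, 6, 10, 9]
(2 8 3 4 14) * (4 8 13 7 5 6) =(2 13 7 5 6 4 14)(3 8) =[0, 1, 13, 8, 14, 6, 4, 5, 3, 9, 10, 11, 12, 7, 2]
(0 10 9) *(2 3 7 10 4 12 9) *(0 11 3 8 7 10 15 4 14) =(0 14)(2 8 7 15 4 12 9 11 3 10) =[14, 1, 8, 10, 12, 5, 6, 15, 7, 11, 2, 3, 9, 13, 0, 4]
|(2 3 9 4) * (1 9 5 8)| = 7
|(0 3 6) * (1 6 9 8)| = |(0 3 9 8 1 6)| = 6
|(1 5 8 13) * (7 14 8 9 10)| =8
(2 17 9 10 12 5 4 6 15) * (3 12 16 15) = (2 17 9 10 16 15)(3 12 5 4 6) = [0, 1, 17, 12, 6, 4, 3, 7, 8, 10, 16, 11, 5, 13, 14, 2, 15, 9]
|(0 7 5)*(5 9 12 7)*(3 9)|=|(0 5)(3 9 12 7)|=4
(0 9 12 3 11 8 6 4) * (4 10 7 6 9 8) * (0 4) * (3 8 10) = [10, 1, 2, 11, 4, 5, 3, 6, 9, 12, 7, 0, 8] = (0 10 7 6 3 11)(8 9 12)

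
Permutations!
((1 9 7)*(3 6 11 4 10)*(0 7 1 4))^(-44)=(0 6 10 7 11 3 4)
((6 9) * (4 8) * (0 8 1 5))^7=((0 8 4 1 5)(6 9))^7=(0 4 5 8 1)(6 9)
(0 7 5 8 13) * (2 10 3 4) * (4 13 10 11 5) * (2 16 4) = (0 7 2 11 5 8 10 3 13)(4 16) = [7, 1, 11, 13, 16, 8, 6, 2, 10, 9, 3, 5, 12, 0, 14, 15, 4]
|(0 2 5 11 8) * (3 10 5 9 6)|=|(0 2 9 6 3 10 5 11 8)|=9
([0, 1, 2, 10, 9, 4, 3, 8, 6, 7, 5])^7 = (3 6 8 7 9 4 5 10)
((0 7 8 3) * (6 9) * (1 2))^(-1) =(0 3 8 7)(1 2)(6 9)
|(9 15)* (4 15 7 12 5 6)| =|(4 15 9 7 12 5 6)| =7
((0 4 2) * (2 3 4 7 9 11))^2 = ((0 7 9 11 2)(3 4))^2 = (0 9 2 7 11)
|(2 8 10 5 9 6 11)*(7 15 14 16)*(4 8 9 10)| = 4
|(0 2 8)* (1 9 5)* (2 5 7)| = 7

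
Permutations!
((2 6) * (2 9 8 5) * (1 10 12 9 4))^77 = ((1 10 12 9 8 5 2 6 4))^77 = (1 5 10 2 12 6 9 4 8)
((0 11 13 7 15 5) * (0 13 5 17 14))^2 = (0 5 7 17)(11 13 15 14) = ((0 11 5 13 7 15 17 14))^2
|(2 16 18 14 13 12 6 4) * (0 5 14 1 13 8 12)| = 12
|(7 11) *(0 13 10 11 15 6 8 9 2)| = 10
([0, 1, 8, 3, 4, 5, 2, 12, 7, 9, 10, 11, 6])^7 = (2 7 6 8 12)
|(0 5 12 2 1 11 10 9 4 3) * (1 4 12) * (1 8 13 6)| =13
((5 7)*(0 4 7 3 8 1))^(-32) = (0 5 1 7 8 4 3) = ((0 4 7 5 3 8 1))^(-32)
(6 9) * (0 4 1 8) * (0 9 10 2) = [4, 8, 0, 3, 1, 5, 10, 7, 9, 6, 2] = (0 4 1 8 9 6 10 2)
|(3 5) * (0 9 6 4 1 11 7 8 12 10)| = 10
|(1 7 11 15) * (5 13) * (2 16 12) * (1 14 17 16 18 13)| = |(1 7 11 15 14 17 16 12 2 18 13 5)| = 12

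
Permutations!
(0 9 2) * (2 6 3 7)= (0 9 6 3 7 2)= [9, 1, 0, 7, 4, 5, 3, 2, 8, 6]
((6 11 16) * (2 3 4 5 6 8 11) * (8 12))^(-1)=(2 6 5 4 3)(8 12 16 11)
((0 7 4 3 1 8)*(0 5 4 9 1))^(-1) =(0 3 4 5 8 1 9 7)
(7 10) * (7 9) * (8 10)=(7 8 10 9)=[0, 1, 2, 3, 4, 5, 6, 8, 10, 7, 9]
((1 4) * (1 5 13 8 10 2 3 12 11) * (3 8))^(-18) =(1 13 11 5 12 4 3)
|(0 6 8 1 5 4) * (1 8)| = 5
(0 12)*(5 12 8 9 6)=(0 8 9 6 5 12)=[8, 1, 2, 3, 4, 12, 5, 7, 9, 6, 10, 11, 0]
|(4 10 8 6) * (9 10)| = |(4 9 10 8 6)| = 5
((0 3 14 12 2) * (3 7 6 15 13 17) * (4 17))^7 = (0 3 15 2 17 6 12 4 7 14 13) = ((0 7 6 15 13 4 17 3 14 12 2))^7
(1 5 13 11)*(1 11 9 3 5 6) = [0, 6, 2, 5, 4, 13, 1, 7, 8, 3, 10, 11, 12, 9] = (1 6)(3 5 13 9)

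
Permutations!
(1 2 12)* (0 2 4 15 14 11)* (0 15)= (0 2 12 1 4)(11 15 14)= [2, 4, 12, 3, 0, 5, 6, 7, 8, 9, 10, 15, 1, 13, 11, 14]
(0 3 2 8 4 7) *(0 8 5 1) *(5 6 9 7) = [3, 0, 6, 2, 5, 1, 9, 8, 4, 7] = (0 3 2 6 9 7 8 4 5 1)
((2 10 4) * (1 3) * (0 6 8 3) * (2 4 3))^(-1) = ((0 6 8 2 10 3 1))^(-1) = (0 1 3 10 2 8 6)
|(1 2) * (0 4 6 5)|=4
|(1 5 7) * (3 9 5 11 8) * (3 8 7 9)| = 6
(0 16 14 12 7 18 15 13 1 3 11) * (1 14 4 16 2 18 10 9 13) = (0 2 18 15 1 3 11)(4 16)(7 10 9 13 14 12) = [2, 3, 18, 11, 16, 5, 6, 10, 8, 13, 9, 0, 7, 14, 12, 1, 4, 17, 15]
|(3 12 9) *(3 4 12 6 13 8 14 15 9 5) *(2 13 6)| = |(2 13 8 14 15 9 4 12 5 3)| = 10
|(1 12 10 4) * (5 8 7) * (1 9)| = |(1 12 10 4 9)(5 8 7)| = 15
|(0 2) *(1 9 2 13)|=|(0 13 1 9 2)|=5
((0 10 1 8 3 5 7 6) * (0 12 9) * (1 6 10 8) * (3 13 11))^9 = ((0 8 13 11 3 5 7 10 6 12 9))^9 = (0 12 10 5 11 8 9 6 7 3 13)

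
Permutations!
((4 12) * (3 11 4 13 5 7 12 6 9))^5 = (5 7 12 13)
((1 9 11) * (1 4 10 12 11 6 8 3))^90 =(4 12)(10 11)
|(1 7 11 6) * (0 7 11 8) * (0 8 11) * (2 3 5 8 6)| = 9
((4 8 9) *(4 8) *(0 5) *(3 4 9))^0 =(9)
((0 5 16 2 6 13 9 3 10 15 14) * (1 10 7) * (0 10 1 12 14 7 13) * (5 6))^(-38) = ((0 6)(2 5 16)(3 13 9)(7 12 14 10 15))^(-38) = (2 5 16)(3 13 9)(7 14 15 12 10)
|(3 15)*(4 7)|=2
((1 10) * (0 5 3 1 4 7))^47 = (0 4 1 5 7 10 3)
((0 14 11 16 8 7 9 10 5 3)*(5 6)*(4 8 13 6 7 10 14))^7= ((0 4 8 10 7 9 14 11 16 13 6 5 3))^7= (0 11 4 16 8 13 10 6 7 5 9 3 14)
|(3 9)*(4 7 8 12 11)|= |(3 9)(4 7 8 12 11)|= 10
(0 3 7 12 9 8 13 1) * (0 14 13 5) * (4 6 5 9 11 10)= (0 3 7 12 11 10 4 6 5)(1 14 13)(8 9)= [3, 14, 2, 7, 6, 0, 5, 12, 9, 8, 4, 10, 11, 1, 13]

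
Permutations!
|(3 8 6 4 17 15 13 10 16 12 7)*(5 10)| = |(3 8 6 4 17 15 13 5 10 16 12 7)| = 12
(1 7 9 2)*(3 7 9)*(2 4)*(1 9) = (2 9 4)(3 7) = [0, 1, 9, 7, 2, 5, 6, 3, 8, 4]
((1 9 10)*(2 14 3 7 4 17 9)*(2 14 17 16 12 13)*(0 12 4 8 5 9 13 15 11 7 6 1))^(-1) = ((0 12 15 11 7 8 5 9 10)(1 14 3 6)(2 17 13)(4 16))^(-1) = (0 10 9 5 8 7 11 15 12)(1 6 3 14)(2 13 17)(4 16)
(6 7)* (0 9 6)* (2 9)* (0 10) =(0 2 9 6 7 10) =[2, 1, 9, 3, 4, 5, 7, 10, 8, 6, 0]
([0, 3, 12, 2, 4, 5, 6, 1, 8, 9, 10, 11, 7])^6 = (1 3 2 12 7)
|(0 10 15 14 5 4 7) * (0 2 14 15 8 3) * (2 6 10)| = 10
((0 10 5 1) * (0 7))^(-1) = (0 7 1 5 10)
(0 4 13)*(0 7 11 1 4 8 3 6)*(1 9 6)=(0 8 3 1 4 13 7 11 9 6)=[8, 4, 2, 1, 13, 5, 0, 11, 3, 6, 10, 9, 12, 7]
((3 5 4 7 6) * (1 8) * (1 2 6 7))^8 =(1 8 2 6 3 5 4)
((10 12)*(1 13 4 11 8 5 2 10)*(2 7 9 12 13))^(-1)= (1 12 9 7 5 8 11 4 13 10 2)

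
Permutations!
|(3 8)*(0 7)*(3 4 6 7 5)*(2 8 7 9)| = |(0 5 3 7)(2 8 4 6 9)| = 20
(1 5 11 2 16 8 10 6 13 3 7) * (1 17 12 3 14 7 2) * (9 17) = (1 5 11)(2 16 8 10 6 13 14 7 9 17 12 3) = [0, 5, 16, 2, 4, 11, 13, 9, 10, 17, 6, 1, 3, 14, 7, 15, 8, 12]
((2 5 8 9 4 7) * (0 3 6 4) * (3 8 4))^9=((0 8 9)(2 5 4 7)(3 6))^9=(9)(2 5 4 7)(3 6)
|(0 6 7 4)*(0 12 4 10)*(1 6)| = 10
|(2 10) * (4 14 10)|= 4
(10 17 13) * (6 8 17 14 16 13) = (6 8 17)(10 14 16 13) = [0, 1, 2, 3, 4, 5, 8, 7, 17, 9, 14, 11, 12, 10, 16, 15, 13, 6]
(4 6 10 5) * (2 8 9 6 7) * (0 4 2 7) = (0 4)(2 8 9 6 10 5) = [4, 1, 8, 3, 0, 2, 10, 7, 9, 6, 5]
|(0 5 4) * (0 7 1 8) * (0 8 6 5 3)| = 10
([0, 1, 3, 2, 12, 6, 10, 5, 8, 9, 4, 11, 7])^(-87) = (2 3)(4 5)(6 12)(7 10)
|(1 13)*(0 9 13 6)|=|(0 9 13 1 6)|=5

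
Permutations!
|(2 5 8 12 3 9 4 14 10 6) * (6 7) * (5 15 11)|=|(2 15 11 5 8 12 3 9 4 14 10 7 6)|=13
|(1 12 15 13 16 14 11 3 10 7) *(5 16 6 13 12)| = |(1 5 16 14 11 3 10 7)(6 13)(12 15)| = 8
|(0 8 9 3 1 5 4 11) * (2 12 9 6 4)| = |(0 8 6 4 11)(1 5 2 12 9 3)| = 30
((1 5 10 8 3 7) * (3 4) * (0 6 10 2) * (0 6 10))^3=(0 4 1 6 8 7 2 10 3 5)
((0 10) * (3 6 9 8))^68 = (10)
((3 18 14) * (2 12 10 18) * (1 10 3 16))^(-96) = (1 16 14 18 10)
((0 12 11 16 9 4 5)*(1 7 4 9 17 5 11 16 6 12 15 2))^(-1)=((0 15 2 1 7 4 11 6 12 16 17 5))^(-1)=(0 5 17 16 12 6 11 4 7 1 2 15)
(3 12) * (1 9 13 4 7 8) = [0, 9, 2, 12, 7, 5, 6, 8, 1, 13, 10, 11, 3, 4] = (1 9 13 4 7 8)(3 12)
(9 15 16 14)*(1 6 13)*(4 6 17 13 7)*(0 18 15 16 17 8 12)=(0 18 15 17 13 1 8 12)(4 6 7)(9 16 14)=[18, 8, 2, 3, 6, 5, 7, 4, 12, 16, 10, 11, 0, 1, 9, 17, 14, 13, 15]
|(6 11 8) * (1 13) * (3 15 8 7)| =|(1 13)(3 15 8 6 11 7)| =6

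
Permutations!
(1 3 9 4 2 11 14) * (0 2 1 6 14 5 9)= [2, 3, 11, 0, 1, 9, 14, 7, 8, 4, 10, 5, 12, 13, 6]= (0 2 11 5 9 4 1 3)(6 14)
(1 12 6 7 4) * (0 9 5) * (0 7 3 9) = (1 12 6 3 9 5 7 4) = [0, 12, 2, 9, 1, 7, 3, 4, 8, 5, 10, 11, 6]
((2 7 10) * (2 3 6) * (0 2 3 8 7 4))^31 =((0 2 4)(3 6)(7 10 8))^31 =(0 2 4)(3 6)(7 10 8)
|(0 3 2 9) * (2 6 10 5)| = 7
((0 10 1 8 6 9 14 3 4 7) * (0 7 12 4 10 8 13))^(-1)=(0 13 1 10 3 14 9 6 8)(4 12)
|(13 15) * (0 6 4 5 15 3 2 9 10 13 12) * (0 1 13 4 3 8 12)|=36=|(0 6 3 2 9 10 4 5 15)(1 13 8 12)|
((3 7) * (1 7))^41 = (1 3 7)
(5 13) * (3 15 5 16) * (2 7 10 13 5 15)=(2 7 10 13 16 3)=[0, 1, 7, 2, 4, 5, 6, 10, 8, 9, 13, 11, 12, 16, 14, 15, 3]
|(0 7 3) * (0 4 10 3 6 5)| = |(0 7 6 5)(3 4 10)| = 12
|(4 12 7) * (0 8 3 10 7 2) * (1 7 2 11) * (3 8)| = 20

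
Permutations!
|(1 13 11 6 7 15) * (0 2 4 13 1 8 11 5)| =|(0 2 4 13 5)(6 7 15 8 11)| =5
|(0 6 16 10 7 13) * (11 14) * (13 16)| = 6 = |(0 6 13)(7 16 10)(11 14)|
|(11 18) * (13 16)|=2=|(11 18)(13 16)|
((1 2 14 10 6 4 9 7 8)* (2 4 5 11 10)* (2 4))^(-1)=(1 8 7 9 4 14 2)(5 6 10 11)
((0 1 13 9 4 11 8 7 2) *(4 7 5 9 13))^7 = ((13)(0 1 4 11 8 5 9 7 2))^7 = (13)(0 7 5 11 1 2 9 8 4)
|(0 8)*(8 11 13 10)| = 5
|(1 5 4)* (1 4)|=|(1 5)|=2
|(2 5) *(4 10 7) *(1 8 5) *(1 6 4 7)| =|(1 8 5 2 6 4 10)| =7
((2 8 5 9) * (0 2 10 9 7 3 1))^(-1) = ((0 2 8 5 7 3 1)(9 10))^(-1) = (0 1 3 7 5 8 2)(9 10)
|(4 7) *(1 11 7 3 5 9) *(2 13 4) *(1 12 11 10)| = 18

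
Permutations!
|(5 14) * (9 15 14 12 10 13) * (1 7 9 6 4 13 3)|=|(1 7 9 15 14 5 12 10 3)(4 13 6)|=9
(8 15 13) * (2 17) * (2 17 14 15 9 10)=(17)(2 14 15 13 8 9 10)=[0, 1, 14, 3, 4, 5, 6, 7, 9, 10, 2, 11, 12, 8, 15, 13, 16, 17]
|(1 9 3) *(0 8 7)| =|(0 8 7)(1 9 3)| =3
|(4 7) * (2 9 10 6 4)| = |(2 9 10 6 4 7)| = 6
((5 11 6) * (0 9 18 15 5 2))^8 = ((0 9 18 15 5 11 6 2))^8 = (18)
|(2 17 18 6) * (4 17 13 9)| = 7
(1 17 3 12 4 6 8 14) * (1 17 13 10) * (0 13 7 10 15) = (0 13 15)(1 7 10)(3 12 4 6 8 14 17) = [13, 7, 2, 12, 6, 5, 8, 10, 14, 9, 1, 11, 4, 15, 17, 0, 16, 3]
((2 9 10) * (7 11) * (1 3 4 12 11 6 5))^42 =((1 3 4 12 11 7 6 5)(2 9 10))^42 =(1 4 11 6)(3 12 7 5)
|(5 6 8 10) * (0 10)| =|(0 10 5 6 8)| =5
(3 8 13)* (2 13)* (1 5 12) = [0, 5, 13, 8, 4, 12, 6, 7, 2, 9, 10, 11, 1, 3] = (1 5 12)(2 13 3 8)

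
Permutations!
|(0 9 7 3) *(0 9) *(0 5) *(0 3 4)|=6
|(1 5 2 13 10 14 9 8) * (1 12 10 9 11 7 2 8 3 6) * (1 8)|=22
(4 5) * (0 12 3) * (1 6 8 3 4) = (0 12 4 5 1 6 8 3) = [12, 6, 2, 0, 5, 1, 8, 7, 3, 9, 10, 11, 4]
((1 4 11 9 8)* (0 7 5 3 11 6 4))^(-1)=((0 7 5 3 11 9 8 1)(4 6))^(-1)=(0 1 8 9 11 3 5 7)(4 6)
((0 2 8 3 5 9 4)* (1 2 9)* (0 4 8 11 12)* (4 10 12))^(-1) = (0 12 10 4 11 2 1 5 3 8 9)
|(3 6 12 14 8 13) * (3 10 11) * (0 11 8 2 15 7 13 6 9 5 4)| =|(0 11 3 9 5 4)(2 15 7 13 10 8 6 12 14)| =18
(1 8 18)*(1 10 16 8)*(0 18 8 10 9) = (0 18 9)(10 16) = [18, 1, 2, 3, 4, 5, 6, 7, 8, 0, 16, 11, 12, 13, 14, 15, 10, 17, 9]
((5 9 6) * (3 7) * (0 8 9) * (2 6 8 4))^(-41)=(0 5 6 2 4)(3 7)(8 9)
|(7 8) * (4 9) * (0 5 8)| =4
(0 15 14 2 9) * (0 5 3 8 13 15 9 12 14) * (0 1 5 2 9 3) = (0 3 8 13 15 1 5)(2 12 14 9) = [3, 5, 12, 8, 4, 0, 6, 7, 13, 2, 10, 11, 14, 15, 9, 1]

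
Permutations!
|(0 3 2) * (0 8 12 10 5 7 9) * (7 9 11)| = 8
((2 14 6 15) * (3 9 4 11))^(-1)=((2 14 6 15)(3 9 4 11))^(-1)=(2 15 6 14)(3 11 4 9)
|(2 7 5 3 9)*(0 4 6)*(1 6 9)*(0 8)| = 10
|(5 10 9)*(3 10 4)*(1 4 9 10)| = |(10)(1 4 3)(5 9)| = 6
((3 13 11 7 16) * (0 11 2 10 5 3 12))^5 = ((0 11 7 16 12)(2 10 5 3 13))^5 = (16)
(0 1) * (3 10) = (0 1)(3 10) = [1, 0, 2, 10, 4, 5, 6, 7, 8, 9, 3]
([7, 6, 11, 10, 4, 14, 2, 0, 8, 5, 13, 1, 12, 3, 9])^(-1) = (0 7)(1 11 2 6)(3 13 10)(5 9 14)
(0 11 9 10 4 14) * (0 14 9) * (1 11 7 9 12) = (14)(0 7 9 10 4 12 1 11) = [7, 11, 2, 3, 12, 5, 6, 9, 8, 10, 4, 0, 1, 13, 14]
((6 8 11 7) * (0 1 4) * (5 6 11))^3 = (7 11)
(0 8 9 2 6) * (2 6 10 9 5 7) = (0 8 5 7 2 10 9 6) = [8, 1, 10, 3, 4, 7, 0, 2, 5, 6, 9]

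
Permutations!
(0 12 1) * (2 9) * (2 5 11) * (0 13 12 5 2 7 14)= (0 5 11 7 14)(1 13 12)(2 9)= [5, 13, 9, 3, 4, 11, 6, 14, 8, 2, 10, 7, 1, 12, 0]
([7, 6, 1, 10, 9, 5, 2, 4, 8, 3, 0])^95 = (0 10 3 9 4 7)(1 2 6)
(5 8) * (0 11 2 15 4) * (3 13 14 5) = [11, 1, 15, 13, 0, 8, 6, 7, 3, 9, 10, 2, 12, 14, 5, 4] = (0 11 2 15 4)(3 13 14 5 8)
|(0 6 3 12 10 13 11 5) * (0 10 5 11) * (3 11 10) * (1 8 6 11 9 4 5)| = 8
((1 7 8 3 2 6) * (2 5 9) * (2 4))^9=(9)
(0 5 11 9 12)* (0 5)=[0, 1, 2, 3, 4, 11, 6, 7, 8, 12, 10, 9, 5]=(5 11 9 12)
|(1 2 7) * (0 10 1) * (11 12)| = |(0 10 1 2 7)(11 12)| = 10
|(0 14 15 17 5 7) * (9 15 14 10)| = 7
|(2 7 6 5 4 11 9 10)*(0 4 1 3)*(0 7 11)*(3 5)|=12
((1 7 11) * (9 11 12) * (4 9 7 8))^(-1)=(1 11 9 4 8)(7 12)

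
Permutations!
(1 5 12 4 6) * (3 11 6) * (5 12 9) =(1 12 4 3 11 6)(5 9) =[0, 12, 2, 11, 3, 9, 1, 7, 8, 5, 10, 6, 4]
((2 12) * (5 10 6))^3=(2 12)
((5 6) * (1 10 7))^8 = ((1 10 7)(5 6))^8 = (1 7 10)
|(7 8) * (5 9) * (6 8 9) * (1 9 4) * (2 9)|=8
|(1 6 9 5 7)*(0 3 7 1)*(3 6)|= 7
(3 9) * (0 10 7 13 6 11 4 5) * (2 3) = [10, 1, 3, 9, 5, 0, 11, 13, 8, 2, 7, 4, 12, 6] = (0 10 7 13 6 11 4 5)(2 3 9)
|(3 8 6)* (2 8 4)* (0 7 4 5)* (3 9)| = |(0 7 4 2 8 6 9 3 5)| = 9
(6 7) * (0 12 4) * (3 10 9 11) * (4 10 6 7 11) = (0 12 10 9 4)(3 6 11) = [12, 1, 2, 6, 0, 5, 11, 7, 8, 4, 9, 3, 10]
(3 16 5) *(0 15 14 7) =(0 15 14 7)(3 16 5) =[15, 1, 2, 16, 4, 3, 6, 0, 8, 9, 10, 11, 12, 13, 7, 14, 5]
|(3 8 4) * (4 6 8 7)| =|(3 7 4)(6 8)| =6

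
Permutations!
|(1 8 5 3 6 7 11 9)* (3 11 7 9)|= 7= |(1 8 5 11 3 6 9)|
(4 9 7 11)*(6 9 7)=(4 7 11)(6 9)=[0, 1, 2, 3, 7, 5, 9, 11, 8, 6, 10, 4]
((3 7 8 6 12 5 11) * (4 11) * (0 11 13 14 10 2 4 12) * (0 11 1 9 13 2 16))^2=((0 1 9 13 14 10 16)(2 4)(3 7 8 6 11)(5 12))^2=(0 9 14 16 1 13 10)(3 8 11 7 6)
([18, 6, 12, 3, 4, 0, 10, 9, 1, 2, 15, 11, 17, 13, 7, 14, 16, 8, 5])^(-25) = (0 5 18)(1 12 7 10 8 2 14 6 17 9 15)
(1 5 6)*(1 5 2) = [0, 2, 1, 3, 4, 6, 5] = (1 2)(5 6)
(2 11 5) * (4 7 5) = [0, 1, 11, 3, 7, 2, 6, 5, 8, 9, 10, 4] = (2 11 4 7 5)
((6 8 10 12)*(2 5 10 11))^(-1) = ((2 5 10 12 6 8 11))^(-1) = (2 11 8 6 12 10 5)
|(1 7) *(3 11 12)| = 6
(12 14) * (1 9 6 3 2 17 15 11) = (1 9 6 3 2 17 15 11)(12 14) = [0, 9, 17, 2, 4, 5, 3, 7, 8, 6, 10, 1, 14, 13, 12, 11, 16, 15]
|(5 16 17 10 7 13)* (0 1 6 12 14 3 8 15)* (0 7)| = 14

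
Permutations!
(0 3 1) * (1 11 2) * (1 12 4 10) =(0 3 11 2 12 4 10 1) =[3, 0, 12, 11, 10, 5, 6, 7, 8, 9, 1, 2, 4]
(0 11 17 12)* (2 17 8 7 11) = [2, 1, 17, 3, 4, 5, 6, 11, 7, 9, 10, 8, 0, 13, 14, 15, 16, 12] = (0 2 17 12)(7 11 8)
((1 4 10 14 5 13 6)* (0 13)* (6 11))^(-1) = (0 5 14 10 4 1 6 11 13)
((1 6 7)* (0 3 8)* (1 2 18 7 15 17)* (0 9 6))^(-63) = ((0 3 8 9 6 15 17 1)(2 18 7))^(-63) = (18)(0 3 8 9 6 15 17 1)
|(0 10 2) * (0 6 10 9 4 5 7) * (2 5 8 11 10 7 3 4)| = |(0 9 2 6 7)(3 4 8 11 10 5)| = 30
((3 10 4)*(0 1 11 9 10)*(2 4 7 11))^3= (0 4 1 3 2)(7 10 9 11)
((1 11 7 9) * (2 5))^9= ((1 11 7 9)(2 5))^9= (1 11 7 9)(2 5)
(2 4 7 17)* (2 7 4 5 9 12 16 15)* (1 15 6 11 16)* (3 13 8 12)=(1 15 2 5 9 3 13 8 12)(6 11 16)(7 17)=[0, 15, 5, 13, 4, 9, 11, 17, 12, 3, 10, 16, 1, 8, 14, 2, 6, 7]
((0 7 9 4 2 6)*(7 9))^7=(0 4 6 9 2)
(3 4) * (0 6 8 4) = [6, 1, 2, 0, 3, 5, 8, 7, 4] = (0 6 8 4 3)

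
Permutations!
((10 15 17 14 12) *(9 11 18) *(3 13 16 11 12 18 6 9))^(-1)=(3 18 14 17 15 10 12 9 6 11 16 13)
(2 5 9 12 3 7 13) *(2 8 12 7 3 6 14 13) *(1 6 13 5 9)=(1 6 14 5)(2 9 7)(8 12 13)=[0, 6, 9, 3, 4, 1, 14, 2, 12, 7, 10, 11, 13, 8, 5]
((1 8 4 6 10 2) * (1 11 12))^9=(1 8 4 6 10 2 11 12)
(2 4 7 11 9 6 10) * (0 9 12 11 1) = [9, 0, 4, 3, 7, 5, 10, 1, 8, 6, 2, 12, 11] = (0 9 6 10 2 4 7 1)(11 12)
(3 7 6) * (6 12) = (3 7 12 6) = [0, 1, 2, 7, 4, 5, 3, 12, 8, 9, 10, 11, 6]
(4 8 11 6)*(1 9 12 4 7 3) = (1 9 12 4 8 11 6 7 3) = [0, 9, 2, 1, 8, 5, 7, 3, 11, 12, 10, 6, 4]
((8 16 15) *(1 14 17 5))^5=((1 14 17 5)(8 16 15))^5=(1 14 17 5)(8 15 16)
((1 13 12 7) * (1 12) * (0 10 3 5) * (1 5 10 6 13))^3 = ((0 6 13 5)(3 10)(7 12))^3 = (0 5 13 6)(3 10)(7 12)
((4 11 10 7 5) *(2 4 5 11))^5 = (2 4)(7 10 11)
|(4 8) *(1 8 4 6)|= 3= |(1 8 6)|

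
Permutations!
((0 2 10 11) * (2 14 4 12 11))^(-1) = ((0 14 4 12 11)(2 10))^(-1) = (0 11 12 4 14)(2 10)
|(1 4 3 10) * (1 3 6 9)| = 4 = |(1 4 6 9)(3 10)|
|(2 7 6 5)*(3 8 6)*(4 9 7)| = 8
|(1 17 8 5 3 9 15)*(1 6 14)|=9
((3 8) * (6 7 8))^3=((3 6 7 8))^3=(3 8 7 6)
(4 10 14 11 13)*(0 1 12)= (0 1 12)(4 10 14 11 13)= [1, 12, 2, 3, 10, 5, 6, 7, 8, 9, 14, 13, 0, 4, 11]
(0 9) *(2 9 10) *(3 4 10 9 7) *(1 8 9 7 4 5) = (0 7 3 5 1 8 9)(2 4 10) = [7, 8, 4, 5, 10, 1, 6, 3, 9, 0, 2]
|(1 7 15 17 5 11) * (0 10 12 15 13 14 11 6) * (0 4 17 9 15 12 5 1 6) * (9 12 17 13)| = |(0 10 5)(1 7 9 15 12 17)(4 13 14 11 6)| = 30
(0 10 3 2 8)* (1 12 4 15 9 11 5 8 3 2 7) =[10, 12, 3, 7, 15, 8, 6, 1, 0, 11, 2, 5, 4, 13, 14, 9] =(0 10 2 3 7 1 12 4 15 9 11 5 8)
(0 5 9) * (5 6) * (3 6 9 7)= [9, 1, 2, 6, 4, 7, 5, 3, 8, 0]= (0 9)(3 6 5 7)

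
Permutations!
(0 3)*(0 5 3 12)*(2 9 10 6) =(0 12)(2 9 10 6)(3 5) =[12, 1, 9, 5, 4, 3, 2, 7, 8, 10, 6, 11, 0]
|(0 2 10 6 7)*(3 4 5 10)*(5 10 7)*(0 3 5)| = |(0 2 5 7 3 4 10 6)| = 8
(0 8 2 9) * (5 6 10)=(0 8 2 9)(5 6 10)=[8, 1, 9, 3, 4, 6, 10, 7, 2, 0, 5]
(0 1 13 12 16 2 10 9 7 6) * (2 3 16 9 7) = (0 1 13 12 9 2 10 7 6)(3 16) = [1, 13, 10, 16, 4, 5, 0, 6, 8, 2, 7, 11, 9, 12, 14, 15, 3]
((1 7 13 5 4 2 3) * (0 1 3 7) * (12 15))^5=((0 1)(2 7 13 5 4)(12 15))^5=(0 1)(12 15)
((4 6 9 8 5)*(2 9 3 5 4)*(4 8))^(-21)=(2 6)(3 9)(4 5)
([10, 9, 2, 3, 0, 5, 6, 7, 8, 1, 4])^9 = (10)(1 9)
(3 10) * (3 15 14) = (3 10 15 14) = [0, 1, 2, 10, 4, 5, 6, 7, 8, 9, 15, 11, 12, 13, 3, 14]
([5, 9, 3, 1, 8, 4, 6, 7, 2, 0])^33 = (0 5 4 8 2 3 1 9)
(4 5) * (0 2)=(0 2)(4 5)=[2, 1, 0, 3, 5, 4]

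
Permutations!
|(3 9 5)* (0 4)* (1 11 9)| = |(0 4)(1 11 9 5 3)| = 10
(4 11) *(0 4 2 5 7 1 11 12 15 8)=(0 4 12 15 8)(1 11 2 5 7)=[4, 11, 5, 3, 12, 7, 6, 1, 0, 9, 10, 2, 15, 13, 14, 8]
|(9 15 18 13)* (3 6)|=4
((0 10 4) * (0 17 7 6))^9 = (0 17)(4 6)(7 10)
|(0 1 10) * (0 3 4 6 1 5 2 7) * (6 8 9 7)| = 11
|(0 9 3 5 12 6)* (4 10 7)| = 6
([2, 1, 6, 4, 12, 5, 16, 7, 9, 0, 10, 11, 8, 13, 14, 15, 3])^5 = [4, 1, 12, 0, 2, 5, 8, 7, 16, 3, 10, 11, 6, 13, 14, 15, 9]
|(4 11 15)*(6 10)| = 6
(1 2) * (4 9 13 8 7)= (1 2)(4 9 13 8 7)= [0, 2, 1, 3, 9, 5, 6, 4, 7, 13, 10, 11, 12, 8]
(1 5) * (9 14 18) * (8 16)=(1 5)(8 16)(9 14 18)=[0, 5, 2, 3, 4, 1, 6, 7, 16, 14, 10, 11, 12, 13, 18, 15, 8, 17, 9]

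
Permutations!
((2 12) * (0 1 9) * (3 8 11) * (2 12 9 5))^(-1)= (12)(0 9 2 5 1)(3 11 8)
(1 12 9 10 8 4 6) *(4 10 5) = (1 12 9 5 4 6)(8 10) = [0, 12, 2, 3, 6, 4, 1, 7, 10, 5, 8, 11, 9]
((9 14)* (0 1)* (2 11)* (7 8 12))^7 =((0 1)(2 11)(7 8 12)(9 14))^7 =(0 1)(2 11)(7 8 12)(9 14)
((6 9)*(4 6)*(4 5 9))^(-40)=((4 6)(5 9))^(-40)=(9)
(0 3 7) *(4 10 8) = (0 3 7)(4 10 8) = [3, 1, 2, 7, 10, 5, 6, 0, 4, 9, 8]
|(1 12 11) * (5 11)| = 4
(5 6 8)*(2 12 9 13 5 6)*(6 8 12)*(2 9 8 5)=[0, 1, 6, 3, 4, 9, 12, 7, 5, 13, 10, 11, 8, 2]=(2 6 12 8 5 9 13)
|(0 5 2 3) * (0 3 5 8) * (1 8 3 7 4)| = |(0 3 7 4 1 8)(2 5)| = 6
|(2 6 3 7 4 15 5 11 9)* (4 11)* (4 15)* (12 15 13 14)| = |(2 6 3 7 11 9)(5 13 14 12 15)| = 30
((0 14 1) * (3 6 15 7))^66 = (3 15)(6 7)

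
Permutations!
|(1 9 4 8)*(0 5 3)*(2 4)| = 15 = |(0 5 3)(1 9 2 4 8)|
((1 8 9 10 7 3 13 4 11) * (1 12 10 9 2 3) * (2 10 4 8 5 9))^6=((1 5 9 2 3 13 8 10 7)(4 11 12))^6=(1 8 2)(3 5 10)(7 13 9)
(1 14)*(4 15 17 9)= (1 14)(4 15 17 9)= [0, 14, 2, 3, 15, 5, 6, 7, 8, 4, 10, 11, 12, 13, 1, 17, 16, 9]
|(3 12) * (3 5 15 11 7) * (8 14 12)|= 8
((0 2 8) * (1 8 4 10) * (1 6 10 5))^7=(0 2 4 5 1 8)(6 10)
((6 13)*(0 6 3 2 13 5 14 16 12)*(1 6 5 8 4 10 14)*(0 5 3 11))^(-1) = (0 11 13 2 3)(1 5 12 16 14 10 4 8 6)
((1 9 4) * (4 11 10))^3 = (1 10 9 4 11)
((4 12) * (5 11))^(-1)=((4 12)(5 11))^(-1)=(4 12)(5 11)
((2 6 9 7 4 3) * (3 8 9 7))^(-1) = (2 3 9 8 4 7 6)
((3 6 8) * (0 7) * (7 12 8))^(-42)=(12)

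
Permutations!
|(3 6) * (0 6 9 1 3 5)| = 3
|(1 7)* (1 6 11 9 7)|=4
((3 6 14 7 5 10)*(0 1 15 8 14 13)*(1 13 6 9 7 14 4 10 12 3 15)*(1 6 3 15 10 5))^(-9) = (0 13)(1 6 3 9 7)(4 5 12 15 8)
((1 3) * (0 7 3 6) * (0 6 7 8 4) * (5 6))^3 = ((0 8 4)(1 7 3)(5 6))^3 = (8)(5 6)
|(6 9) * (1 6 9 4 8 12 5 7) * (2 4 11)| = |(1 6 11 2 4 8 12 5 7)| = 9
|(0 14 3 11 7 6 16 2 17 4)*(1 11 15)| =|(0 14 3 15 1 11 7 6 16 2 17 4)| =12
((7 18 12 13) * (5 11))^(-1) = (5 11)(7 13 12 18)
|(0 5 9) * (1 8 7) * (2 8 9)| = 7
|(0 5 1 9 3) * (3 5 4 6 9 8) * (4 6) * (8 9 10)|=15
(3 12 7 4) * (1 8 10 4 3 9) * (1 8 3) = (1 3 12 7)(4 9 8 10) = [0, 3, 2, 12, 9, 5, 6, 1, 10, 8, 4, 11, 7]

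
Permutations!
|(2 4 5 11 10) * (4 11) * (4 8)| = 3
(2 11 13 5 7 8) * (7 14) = (2 11 13 5 14 7 8) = [0, 1, 11, 3, 4, 14, 6, 8, 2, 9, 10, 13, 12, 5, 7]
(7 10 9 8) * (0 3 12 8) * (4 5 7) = (0 3 12 8 4 5 7 10 9) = [3, 1, 2, 12, 5, 7, 6, 10, 4, 0, 9, 11, 8]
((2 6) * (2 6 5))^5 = ((6)(2 5))^5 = (6)(2 5)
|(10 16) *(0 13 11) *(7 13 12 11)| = |(0 12 11)(7 13)(10 16)| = 6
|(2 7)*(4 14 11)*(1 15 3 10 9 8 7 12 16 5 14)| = 14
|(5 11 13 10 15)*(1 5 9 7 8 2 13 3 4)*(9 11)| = |(1 5 9 7 8 2 13 10 15 11 3 4)| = 12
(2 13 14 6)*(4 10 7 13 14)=[0, 1, 14, 3, 10, 5, 2, 13, 8, 9, 7, 11, 12, 4, 6]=(2 14 6)(4 10 7 13)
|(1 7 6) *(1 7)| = 2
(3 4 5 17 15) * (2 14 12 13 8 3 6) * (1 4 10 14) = (1 4 5 17 15 6 2)(3 10 14 12 13 8) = [0, 4, 1, 10, 5, 17, 2, 7, 3, 9, 14, 11, 13, 8, 12, 6, 16, 15]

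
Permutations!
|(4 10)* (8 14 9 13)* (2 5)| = 4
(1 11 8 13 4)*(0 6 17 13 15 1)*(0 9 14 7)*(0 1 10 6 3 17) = (0 3 17 13 4 9 14 7 1 11 8 15 10 6) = [3, 11, 2, 17, 9, 5, 0, 1, 15, 14, 6, 8, 12, 4, 7, 10, 16, 13]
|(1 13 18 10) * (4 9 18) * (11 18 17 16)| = 9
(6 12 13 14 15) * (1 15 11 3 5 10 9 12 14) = (1 15 6 14 11 3 5 10 9 12 13) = [0, 15, 2, 5, 4, 10, 14, 7, 8, 12, 9, 3, 13, 1, 11, 6]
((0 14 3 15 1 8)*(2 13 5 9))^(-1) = (0 8 1 15 3 14)(2 9 5 13)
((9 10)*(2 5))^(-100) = (10)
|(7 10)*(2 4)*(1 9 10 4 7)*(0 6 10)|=15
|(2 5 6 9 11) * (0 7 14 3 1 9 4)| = |(0 7 14 3 1 9 11 2 5 6 4)| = 11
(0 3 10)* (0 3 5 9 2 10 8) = [5, 1, 10, 8, 4, 9, 6, 7, 0, 2, 3] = (0 5 9 2 10 3 8)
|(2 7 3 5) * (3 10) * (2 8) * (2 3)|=3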